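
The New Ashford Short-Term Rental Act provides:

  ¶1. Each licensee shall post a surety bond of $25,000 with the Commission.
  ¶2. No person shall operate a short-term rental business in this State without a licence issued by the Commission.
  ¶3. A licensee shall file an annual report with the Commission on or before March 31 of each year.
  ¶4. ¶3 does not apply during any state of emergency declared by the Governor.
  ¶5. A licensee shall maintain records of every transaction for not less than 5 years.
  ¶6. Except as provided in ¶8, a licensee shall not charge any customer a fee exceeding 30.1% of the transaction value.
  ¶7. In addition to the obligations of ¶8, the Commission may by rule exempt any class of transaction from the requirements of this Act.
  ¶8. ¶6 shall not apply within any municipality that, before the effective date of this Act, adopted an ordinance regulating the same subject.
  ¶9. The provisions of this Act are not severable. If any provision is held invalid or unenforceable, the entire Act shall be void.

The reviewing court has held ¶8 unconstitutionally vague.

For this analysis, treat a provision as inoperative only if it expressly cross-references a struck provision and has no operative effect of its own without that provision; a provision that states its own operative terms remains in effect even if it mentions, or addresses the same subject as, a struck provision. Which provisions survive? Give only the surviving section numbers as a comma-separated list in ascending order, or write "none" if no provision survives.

none

¶8 is struck. Nothing else in the Act is defined by reference to ¶8. ¶9 provides that the Act is not severable, so the invalidity of any one provision voids the entire Act. No provision of the Act survives.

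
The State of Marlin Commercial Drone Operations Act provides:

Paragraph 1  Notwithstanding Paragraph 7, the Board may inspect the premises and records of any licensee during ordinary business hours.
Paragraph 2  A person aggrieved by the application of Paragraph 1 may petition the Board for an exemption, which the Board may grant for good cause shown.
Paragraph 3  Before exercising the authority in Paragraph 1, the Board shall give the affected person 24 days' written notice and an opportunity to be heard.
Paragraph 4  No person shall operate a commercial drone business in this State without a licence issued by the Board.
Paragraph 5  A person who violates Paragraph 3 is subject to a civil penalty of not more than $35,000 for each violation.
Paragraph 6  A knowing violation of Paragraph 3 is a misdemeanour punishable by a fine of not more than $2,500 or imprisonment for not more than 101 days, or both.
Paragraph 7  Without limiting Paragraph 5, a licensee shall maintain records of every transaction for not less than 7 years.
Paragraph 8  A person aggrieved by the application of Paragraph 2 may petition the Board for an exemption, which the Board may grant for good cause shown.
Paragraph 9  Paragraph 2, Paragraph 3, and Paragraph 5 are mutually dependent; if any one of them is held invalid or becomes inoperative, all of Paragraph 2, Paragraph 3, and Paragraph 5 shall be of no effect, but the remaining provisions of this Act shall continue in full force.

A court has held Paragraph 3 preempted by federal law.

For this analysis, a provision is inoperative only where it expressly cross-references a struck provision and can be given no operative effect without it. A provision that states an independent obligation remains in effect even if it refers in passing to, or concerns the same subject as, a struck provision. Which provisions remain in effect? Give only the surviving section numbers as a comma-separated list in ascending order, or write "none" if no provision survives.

Paragraph 3 is struck. Paragraph 5 merely fixes the civil penalty for violating Paragraph 3; with Paragraph 3 gone it has nothing to operate on and falls away. Paragraph 6 has no operative effect of its own apart from Paragraph 3 and is therefore inoperative. Although Paragraph 7 refers to Paragraph 5, its operative terms do not depend on Paragraph 5, so it remains in effect. Paragraph 9 declares Paragraph 2, Paragraph 3, and Paragraph 5 mutually dependent; since one of them has fallen, all of them are of no effect. That brings down Paragraph 2 as well. Paragraph 8 in turn depends solely on a provision now struck and likewise falls. The remainder continues in force under Paragraph 9. The provisions still in force are Paragraph 1, Paragraph 4, Paragraph 7, and Paragraph 9.

1, 4, 7, 9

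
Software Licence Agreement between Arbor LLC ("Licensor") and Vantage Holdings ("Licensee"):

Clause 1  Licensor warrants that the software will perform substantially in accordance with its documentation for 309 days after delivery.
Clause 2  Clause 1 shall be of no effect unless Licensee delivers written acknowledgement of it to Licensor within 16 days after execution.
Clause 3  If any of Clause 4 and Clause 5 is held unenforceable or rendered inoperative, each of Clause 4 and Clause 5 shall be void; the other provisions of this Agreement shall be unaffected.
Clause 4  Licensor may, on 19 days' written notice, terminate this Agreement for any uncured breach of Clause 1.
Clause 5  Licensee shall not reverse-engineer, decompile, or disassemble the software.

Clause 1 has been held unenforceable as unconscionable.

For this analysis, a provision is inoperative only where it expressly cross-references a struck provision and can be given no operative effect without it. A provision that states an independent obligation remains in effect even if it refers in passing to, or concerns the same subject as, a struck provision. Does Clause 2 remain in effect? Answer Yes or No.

Clause 1 is struck. Clause 2 merely fixes the acknowledgement condition for Clause 1; with Clause 1 gone it has nothing to operate on and falls away. The only function of Clause 4 is the termination right for breach of Clause 1, so it cannot stand once Clause 1 is removed. Clause 3 declares Clause 4 and Clause 5 mutually dependent; since one of them has fallen, all of them are of no effect. That brings down Clause 5 as well. The remainder continues in force under Clause 3. Only Clause 3 remains in effect. Clause 2 is among the inoperative provisions, so the answer is no.

No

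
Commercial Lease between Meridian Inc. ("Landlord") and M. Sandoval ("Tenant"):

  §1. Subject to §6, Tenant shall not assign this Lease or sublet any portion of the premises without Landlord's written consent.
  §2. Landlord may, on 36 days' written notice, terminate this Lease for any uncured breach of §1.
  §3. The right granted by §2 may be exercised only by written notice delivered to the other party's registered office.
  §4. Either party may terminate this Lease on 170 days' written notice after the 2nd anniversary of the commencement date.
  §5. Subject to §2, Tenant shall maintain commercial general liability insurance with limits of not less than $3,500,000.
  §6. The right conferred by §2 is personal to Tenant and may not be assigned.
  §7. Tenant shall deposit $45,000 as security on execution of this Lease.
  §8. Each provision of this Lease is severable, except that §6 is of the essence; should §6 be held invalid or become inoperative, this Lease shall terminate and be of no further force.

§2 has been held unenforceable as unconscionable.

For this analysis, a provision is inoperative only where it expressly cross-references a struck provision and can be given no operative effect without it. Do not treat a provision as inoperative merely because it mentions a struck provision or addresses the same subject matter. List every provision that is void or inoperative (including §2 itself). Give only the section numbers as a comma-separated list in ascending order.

1, 2, 3, 4, 5, 6, 7, 8

§2 is struck. §3 operates only by reference to §2, so it falls with §2. §6 operates only by reference to §2, so it falls with §2. §8 makes §6 an essential term, and §6 has been rendered inoperative by the cascade; under §8, the entire Lease is therefore void. No provision of the Lease survives.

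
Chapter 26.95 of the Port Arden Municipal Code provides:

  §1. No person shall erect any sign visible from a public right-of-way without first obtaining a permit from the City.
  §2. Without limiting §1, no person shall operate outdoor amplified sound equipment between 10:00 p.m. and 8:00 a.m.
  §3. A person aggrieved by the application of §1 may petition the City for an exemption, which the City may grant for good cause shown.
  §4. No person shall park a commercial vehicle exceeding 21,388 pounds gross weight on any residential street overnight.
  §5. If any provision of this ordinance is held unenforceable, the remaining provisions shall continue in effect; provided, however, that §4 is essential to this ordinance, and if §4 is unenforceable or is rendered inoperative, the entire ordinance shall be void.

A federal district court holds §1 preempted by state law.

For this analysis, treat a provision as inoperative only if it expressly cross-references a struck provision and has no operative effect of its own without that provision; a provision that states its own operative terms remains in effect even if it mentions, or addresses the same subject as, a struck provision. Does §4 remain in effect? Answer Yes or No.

§1 is struck. §3 merely fixes the exemption procedure for §1; with §1 gone it has nothing to operate on and falls away. §2 mentions §1 but its own obligation stands independently of §1, so §2 is not affected. §5 makes §4 an essential term, but §4 is unaffected, so the severability proviso in §5 preserves the remaining provisions. The provisions still in force are §2, §4, and §5. §4 is among the surviving provisions, so the answer is yes.

Yes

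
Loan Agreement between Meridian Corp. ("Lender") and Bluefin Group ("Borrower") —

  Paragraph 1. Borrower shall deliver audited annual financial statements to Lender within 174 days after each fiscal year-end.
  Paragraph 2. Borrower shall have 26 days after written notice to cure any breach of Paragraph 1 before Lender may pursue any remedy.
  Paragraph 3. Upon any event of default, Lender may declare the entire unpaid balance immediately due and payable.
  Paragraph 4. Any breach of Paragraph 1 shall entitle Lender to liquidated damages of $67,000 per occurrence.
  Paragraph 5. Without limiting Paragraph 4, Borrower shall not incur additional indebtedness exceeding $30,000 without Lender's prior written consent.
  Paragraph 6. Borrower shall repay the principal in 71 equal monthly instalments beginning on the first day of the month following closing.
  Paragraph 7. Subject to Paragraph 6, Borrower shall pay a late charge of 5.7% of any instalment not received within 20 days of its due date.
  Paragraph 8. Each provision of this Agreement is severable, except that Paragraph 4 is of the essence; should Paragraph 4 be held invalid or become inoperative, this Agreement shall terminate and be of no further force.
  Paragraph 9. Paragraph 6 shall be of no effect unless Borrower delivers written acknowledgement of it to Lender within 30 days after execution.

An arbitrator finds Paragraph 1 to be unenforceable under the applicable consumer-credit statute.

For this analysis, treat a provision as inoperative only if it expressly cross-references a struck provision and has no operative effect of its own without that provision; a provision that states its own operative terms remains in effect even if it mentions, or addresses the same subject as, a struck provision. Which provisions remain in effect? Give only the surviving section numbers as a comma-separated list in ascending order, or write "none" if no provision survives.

none

Paragraph 1 is struck. Paragraph 2 operates only by reference to Paragraph 1, so it falls with Paragraph 1. Paragraph 4 operates only by reference to Paragraph 1, so it falls with Paragraph 1. Paragraph 8 makes Paragraph 4 an essential term, and Paragraph 4 has been rendered inoperative by the cascade; under Paragraph 8, the entire Agreement is therefore void. No provision of the Agreement survives.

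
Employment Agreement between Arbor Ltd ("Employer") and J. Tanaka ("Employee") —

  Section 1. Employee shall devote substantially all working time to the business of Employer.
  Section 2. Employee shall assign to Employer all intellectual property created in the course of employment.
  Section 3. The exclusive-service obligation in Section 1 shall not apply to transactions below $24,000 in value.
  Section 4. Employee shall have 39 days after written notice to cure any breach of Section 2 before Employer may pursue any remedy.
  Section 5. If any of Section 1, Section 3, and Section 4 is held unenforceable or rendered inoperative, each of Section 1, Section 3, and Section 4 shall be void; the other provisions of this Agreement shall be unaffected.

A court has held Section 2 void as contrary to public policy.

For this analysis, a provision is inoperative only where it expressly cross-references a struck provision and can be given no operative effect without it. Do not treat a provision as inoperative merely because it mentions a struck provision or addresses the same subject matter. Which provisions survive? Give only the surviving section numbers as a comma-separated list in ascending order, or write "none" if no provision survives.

Section 2 is struck. Section 4 merely fixes the cure period for breach of Section 2; with Section 2 gone it has nothing to operate on and falls away. Section 5 declares Section 1, Section 3, and Section 4 mutually dependent; since one of them has fallen, all of them are of no effect. That brings down Section 1 and Section 3 as well. The remainder continues in force under Section 5. Only Section 5 remains in effect.

5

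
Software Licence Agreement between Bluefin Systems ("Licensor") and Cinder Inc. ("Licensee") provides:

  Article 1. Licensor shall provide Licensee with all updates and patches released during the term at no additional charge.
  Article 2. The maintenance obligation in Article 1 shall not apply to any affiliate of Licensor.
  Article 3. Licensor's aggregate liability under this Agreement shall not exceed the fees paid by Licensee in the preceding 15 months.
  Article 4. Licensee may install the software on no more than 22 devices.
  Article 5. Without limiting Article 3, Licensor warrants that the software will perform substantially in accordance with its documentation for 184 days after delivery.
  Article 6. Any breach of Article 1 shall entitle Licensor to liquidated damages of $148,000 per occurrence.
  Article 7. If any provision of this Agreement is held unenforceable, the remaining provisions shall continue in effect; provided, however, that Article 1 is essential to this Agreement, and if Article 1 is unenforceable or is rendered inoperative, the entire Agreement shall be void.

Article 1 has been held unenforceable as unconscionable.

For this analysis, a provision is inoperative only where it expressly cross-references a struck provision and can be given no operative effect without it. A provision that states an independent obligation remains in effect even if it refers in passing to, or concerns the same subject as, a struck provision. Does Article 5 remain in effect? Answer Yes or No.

Article 1 is struck. Article 2 does nothing except set the carve-out from the maintenance obligation by reference to Article 1; with Article 1 gone it has no independent effect and is inoperative. Article 6 has no operative effect of its own apart from Article 1 and is therefore inoperative. Article 7 makes Article 1 an essential term, and Article 1 is the provision held invalid; under Article 7, the entire Agreement is therefore void. No provision of the Agreement survives. Article 5 is among the inoperative provisions, so the answer is no.

No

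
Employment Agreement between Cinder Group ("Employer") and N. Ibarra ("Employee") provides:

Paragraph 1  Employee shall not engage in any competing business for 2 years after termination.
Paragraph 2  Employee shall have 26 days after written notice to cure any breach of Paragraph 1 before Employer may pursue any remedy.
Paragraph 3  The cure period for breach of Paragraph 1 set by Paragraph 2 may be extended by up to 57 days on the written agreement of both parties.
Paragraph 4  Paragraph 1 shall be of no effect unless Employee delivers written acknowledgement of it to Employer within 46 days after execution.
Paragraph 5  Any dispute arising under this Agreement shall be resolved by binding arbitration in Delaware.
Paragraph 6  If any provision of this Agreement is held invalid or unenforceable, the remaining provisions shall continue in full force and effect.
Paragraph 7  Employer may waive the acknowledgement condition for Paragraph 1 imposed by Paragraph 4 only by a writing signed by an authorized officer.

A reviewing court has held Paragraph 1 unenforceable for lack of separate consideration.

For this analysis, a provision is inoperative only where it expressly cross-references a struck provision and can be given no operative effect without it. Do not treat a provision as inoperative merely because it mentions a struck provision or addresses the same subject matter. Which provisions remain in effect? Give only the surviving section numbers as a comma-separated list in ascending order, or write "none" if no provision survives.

Paragraph 1 is struck. Paragraph 2 has no operative effect of its own apart from Paragraph 1 and is therefore inoperative. The only function of Paragraph 4 is the acknowledgement condition for Paragraph 1, so it cannot stand once Paragraph 1 is removed. Paragraph 3 does nothing except set the extension of the cure period for breach of Paragraph 1 by reference to Paragraph 2; with Paragraph 2 gone it has no independent effect and is inoperative. The only function of Paragraph 7 is the waiver condition for Paragraph 4, so it cannot stand once Paragraph 4 is removed. Under the severability clause in Paragraph 6, the remaining provisions continue in force. Paragraph 5 and Paragraph 6 remain in effect.

5, 6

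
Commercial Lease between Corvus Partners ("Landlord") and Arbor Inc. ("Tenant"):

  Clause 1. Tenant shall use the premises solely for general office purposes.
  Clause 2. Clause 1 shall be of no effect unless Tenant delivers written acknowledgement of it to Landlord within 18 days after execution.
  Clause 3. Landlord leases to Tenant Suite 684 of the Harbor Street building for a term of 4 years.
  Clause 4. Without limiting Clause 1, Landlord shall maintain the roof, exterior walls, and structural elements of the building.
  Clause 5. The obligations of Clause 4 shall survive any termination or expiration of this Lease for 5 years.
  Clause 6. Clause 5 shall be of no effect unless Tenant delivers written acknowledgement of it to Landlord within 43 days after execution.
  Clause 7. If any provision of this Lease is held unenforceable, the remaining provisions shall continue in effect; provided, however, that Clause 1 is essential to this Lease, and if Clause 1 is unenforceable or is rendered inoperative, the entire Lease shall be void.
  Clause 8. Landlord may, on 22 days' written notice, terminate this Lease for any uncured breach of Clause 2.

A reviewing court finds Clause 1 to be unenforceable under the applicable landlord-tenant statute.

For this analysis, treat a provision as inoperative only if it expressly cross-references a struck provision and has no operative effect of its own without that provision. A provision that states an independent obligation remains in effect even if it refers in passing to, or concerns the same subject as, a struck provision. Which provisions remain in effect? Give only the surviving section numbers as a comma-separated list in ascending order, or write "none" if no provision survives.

Clause 1 is struck. The only function of Clause 2 is the acknowledgement condition for Clause 1, so it cannot stand once Clause 1 is removed. Clause 8 merely fixes the termination right for breach of Clause 2; with Clause 2 gone it has nothing to operate on and falls away. Clause 7 makes Clause 1 an essential term, and Clause 1 is the provision held invalid; under Clause 7, the entire Lease is therefore void. No provision of the Lease survives.

none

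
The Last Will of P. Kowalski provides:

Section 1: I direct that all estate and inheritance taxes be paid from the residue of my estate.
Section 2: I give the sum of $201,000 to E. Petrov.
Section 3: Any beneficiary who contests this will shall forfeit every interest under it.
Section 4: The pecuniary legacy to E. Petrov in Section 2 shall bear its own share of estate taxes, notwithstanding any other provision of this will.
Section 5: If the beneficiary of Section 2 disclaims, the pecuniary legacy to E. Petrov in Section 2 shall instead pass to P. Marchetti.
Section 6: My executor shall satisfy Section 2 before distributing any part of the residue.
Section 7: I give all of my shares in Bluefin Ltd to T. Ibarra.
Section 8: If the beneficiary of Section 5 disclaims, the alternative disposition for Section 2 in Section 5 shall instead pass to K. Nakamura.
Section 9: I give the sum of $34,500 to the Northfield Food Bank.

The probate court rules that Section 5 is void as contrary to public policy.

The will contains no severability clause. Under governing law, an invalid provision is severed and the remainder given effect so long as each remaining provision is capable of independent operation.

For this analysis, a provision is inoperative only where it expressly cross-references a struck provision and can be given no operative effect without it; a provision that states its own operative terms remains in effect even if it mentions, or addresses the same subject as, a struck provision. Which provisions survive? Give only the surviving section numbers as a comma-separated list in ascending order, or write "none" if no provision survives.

1, 2, 3, 4, 6, 7, 9

Section 5 is struck. Section 8 has no operative effect of its own apart from Section 5 and is therefore inoperative. With no severability clause, the stated default rule severs what cannot stand and enforces each remaining provision that can operate on its own. The provisions still in force are Section 1, Section 2, Section 3, Section 4, Section 6, Section 7, and Section 9.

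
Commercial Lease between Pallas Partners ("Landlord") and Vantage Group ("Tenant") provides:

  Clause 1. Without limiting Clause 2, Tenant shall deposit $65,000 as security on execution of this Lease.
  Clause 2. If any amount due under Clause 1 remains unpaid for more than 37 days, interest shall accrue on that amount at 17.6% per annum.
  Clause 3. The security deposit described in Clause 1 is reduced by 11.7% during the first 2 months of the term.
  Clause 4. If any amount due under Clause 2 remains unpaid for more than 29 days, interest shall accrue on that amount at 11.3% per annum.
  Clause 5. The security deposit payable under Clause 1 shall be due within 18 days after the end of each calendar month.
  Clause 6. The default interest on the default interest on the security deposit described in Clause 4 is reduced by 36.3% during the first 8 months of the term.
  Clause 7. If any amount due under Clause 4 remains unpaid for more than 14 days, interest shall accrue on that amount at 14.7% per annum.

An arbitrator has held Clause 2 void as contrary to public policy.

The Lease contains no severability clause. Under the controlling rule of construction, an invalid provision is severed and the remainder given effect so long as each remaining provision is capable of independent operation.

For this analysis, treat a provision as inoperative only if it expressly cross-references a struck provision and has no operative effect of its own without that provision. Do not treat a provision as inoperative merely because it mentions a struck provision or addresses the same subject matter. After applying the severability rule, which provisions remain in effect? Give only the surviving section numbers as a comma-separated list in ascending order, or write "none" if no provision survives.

Clause 2 is struck. Clause 4 has no operative effect of its own apart from Clause 2 and is therefore inoperative. Clause 6 has no operative effect of its own apart from Clause 4 and is therefore inoperative. The whole of Clause 7 is the default interest on the default interest on the default interest on the security deposit, defined by reference to Clause 4, so Clause 7 cannot stand once Clause 4 is removed. Clause 1 mentions Clause 2 but its own obligation stands independently of Clause 2, so Clause 1 is not affected. Under the stated default rule, only provisions that cannot operate independently fall away; the rest are enforced. The provisions still in force are Clause 1, Clause 3, and Clause 5.

1, 3, 5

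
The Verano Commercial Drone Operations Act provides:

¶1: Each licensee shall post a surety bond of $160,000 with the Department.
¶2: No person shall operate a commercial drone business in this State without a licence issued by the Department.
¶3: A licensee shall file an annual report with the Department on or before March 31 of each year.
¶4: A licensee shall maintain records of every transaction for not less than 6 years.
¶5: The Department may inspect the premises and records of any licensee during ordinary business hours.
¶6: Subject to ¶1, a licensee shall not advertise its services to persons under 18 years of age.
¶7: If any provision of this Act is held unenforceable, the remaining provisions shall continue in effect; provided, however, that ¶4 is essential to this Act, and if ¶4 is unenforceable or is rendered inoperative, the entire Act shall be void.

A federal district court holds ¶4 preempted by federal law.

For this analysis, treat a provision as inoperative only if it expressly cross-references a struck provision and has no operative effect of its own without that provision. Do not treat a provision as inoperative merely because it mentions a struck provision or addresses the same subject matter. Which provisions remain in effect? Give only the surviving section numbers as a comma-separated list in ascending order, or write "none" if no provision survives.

¶4 is struck. Nothing else in the Act is defined by reference to ¶4. ¶7 makes ¶4 an essential term, and ¶4 is the provision held invalid; under ¶7, the entire Act is therefore void. No provision of the Act survives.

none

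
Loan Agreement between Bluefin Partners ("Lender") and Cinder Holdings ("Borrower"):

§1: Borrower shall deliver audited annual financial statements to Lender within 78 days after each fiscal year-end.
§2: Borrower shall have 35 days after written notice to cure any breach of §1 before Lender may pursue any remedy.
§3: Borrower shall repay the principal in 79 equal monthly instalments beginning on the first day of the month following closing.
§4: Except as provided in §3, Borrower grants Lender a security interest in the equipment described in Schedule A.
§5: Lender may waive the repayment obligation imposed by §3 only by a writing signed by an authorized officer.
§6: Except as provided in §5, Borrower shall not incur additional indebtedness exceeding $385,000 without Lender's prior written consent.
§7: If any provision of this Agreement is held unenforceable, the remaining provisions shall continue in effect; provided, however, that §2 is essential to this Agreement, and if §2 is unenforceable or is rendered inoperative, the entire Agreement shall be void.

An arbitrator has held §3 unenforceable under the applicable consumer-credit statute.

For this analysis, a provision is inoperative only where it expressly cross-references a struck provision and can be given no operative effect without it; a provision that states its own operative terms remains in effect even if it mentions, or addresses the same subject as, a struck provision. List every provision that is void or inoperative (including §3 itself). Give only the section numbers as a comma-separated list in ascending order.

§3 is struck. §5 operates only by reference to §3, so it falls with §3. §4 mentions §3 but its own obligation stands independently of §3, so §4 is not affected. §6 mentions §5 but its own obligation stands independently of §5, so §6 is not affected. §7 makes §2 an essential term, but §2 is unaffected, so the severability proviso in §7 preserves the remaining provisions. The provisions still in force are §1, §2, §4, §6, and §7.

3, 5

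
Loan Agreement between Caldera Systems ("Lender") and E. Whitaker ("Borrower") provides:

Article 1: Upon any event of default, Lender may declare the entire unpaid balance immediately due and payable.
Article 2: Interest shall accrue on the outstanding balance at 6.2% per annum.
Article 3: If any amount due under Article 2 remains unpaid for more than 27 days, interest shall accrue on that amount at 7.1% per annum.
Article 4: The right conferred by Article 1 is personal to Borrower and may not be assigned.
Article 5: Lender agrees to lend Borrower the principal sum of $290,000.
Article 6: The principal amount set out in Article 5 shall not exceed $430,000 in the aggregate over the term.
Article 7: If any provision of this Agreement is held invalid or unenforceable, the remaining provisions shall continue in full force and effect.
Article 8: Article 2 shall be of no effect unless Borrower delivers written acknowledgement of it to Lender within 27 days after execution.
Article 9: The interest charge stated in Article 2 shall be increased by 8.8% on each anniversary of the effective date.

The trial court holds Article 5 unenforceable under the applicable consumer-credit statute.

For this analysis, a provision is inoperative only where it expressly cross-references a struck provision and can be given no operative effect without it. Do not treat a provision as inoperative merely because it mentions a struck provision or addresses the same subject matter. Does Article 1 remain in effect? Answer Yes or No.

Article 5 is struck. The whole of Article 6 is the aggregate cap on the principal amount, defined by reference to Article 5, so Article 6 cannot stand once Article 5 is removed. Article 7 is a severability clause and preserves every provision that can still be given independent effect. That leaves Article 1, Article 2, Article 3, Article 4, Article 7, Article 8, and Article 9 in effect. Article 1 is among the surviving provisions, so the answer is yes.

Yes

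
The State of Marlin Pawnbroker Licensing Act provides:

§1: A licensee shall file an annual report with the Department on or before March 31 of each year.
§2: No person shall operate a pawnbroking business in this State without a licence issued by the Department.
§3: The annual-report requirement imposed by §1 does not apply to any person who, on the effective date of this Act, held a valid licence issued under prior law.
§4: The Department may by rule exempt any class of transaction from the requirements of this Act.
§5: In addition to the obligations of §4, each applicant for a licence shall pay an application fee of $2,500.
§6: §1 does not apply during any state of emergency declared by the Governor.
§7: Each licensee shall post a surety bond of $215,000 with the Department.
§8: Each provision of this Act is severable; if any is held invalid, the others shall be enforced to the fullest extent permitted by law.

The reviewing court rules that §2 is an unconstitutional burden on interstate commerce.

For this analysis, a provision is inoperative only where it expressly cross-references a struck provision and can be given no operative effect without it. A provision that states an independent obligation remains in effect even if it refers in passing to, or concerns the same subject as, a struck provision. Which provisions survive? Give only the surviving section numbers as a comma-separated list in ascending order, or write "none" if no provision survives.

1, 3, 4, 5, 6, 7, 8

§2 is struck. No other provision's operative terms depend on §2. Under the severability clause in §8, the remaining provisions continue in force. The provisions still in force are §1, §3, §4, §5, §6, §7, and §8.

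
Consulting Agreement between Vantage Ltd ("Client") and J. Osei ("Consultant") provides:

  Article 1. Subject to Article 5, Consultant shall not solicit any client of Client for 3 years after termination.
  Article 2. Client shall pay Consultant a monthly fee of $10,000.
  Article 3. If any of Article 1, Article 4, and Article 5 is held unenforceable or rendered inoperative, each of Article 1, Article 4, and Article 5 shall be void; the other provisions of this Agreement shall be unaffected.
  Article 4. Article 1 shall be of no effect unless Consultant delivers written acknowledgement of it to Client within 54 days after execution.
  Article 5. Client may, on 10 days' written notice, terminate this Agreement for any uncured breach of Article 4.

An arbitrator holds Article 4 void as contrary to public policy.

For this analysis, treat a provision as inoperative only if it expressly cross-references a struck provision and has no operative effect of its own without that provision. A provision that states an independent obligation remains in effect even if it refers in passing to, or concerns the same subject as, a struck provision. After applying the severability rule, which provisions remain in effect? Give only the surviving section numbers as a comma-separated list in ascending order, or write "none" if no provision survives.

2, 3

Article 4 is struck. Article 5 has no operative effect of its own apart from Article 4 and is therefore inoperative. Article 3 declares Article 1, Article 4, and Article 5 mutually dependent; since one of them has fallen, all of them are of no effect. That brings down Article 1 as well. The remainder continues in force under Article 3. The provisions still in force are Article 2 and Article 3.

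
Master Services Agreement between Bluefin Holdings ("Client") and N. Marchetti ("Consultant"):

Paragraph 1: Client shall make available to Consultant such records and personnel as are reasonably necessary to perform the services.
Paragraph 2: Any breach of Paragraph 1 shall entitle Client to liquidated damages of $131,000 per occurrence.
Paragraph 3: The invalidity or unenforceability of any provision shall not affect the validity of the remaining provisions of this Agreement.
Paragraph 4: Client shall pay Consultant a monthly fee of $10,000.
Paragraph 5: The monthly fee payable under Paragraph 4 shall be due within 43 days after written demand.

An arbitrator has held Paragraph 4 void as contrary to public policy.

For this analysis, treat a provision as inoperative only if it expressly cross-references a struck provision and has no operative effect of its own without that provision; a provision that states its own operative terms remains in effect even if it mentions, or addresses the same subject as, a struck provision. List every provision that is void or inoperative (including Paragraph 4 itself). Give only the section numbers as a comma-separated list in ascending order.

4, 5

Paragraph 4 is struck. Paragraph 5 operates only by reference to Paragraph 4, so it falls with Paragraph 4. Under the severability clause in Paragraph 3, the remaining provisions continue in force. That leaves Paragraph 1, Paragraph 2, and Paragraph 3 in effect.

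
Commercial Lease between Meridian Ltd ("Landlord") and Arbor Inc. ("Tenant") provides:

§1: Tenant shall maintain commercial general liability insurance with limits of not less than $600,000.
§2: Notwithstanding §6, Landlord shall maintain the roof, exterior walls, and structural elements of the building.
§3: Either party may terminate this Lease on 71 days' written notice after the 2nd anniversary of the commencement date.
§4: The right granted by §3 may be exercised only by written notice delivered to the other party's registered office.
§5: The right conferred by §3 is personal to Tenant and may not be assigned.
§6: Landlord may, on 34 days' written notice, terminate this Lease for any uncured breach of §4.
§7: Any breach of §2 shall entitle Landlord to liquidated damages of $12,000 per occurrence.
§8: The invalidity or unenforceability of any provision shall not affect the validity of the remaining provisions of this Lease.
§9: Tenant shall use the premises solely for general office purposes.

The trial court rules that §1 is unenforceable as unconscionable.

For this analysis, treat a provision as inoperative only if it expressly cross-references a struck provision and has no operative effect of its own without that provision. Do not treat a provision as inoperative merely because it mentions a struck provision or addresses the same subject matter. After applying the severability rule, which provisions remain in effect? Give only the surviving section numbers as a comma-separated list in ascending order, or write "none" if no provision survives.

2, 3, 4, 5, 6, 7, 8, 9

§1 is struck. No other provision's operative terms depend on §1. Under the severability clause in §8, the remaining provisions continue in force. The provisions still in force are §2, §3, §4, §5, §6, §7, §8, and §9.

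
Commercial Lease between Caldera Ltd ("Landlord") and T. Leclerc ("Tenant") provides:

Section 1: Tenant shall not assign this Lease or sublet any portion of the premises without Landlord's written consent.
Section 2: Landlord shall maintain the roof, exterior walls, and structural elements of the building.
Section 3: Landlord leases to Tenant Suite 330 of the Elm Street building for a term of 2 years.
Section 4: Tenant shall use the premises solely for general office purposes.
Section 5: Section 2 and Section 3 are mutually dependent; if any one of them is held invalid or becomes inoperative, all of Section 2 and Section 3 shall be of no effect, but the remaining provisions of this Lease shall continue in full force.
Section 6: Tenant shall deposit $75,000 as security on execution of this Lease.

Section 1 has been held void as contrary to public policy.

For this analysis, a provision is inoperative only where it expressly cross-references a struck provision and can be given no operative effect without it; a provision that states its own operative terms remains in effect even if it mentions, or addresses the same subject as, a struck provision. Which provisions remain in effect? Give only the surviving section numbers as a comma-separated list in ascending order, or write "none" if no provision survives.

Section 1 is struck. Nothing else in the Lease is defined by reference to Section 1. Section 5 ties Section 2 and Section 3 together, but none of those is affected here; the remaining provisions continue in force under Section 5. That leaves Section 2, Section 3, Section 4, Section 5, and Section 6 in effect.

2, 3, 4, 5, 6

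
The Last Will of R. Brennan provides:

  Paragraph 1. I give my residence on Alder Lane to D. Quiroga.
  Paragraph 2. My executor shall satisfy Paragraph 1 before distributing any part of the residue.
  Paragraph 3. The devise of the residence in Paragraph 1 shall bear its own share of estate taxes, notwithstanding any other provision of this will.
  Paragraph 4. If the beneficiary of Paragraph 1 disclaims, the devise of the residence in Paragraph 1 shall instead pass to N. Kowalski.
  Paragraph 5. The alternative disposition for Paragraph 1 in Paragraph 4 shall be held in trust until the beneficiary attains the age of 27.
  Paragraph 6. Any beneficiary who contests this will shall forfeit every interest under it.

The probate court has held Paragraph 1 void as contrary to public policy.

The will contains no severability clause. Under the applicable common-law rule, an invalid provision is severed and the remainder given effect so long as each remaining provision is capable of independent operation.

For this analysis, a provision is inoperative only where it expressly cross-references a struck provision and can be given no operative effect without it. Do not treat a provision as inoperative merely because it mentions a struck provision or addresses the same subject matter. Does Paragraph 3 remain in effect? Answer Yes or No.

Paragraph 1 is struck. Paragraph 2 has no operative effect of its own apart from Paragraph 1 and is therefore inoperative. Paragraph 3 has no operative effect of its own apart from Paragraph 1 and is therefore inoperative. Paragraph 4 merely fixes the alternative disposition for Paragraph 1; with Paragraph 1 gone it has nothing to operate on and falls away. Paragraph 5 merely fixes the trust for Paragraph 4; with Paragraph 4 gone it has nothing to operate on and falls away. Under the stated default rule, only provisions that cannot operate independently fall away; the rest are enforced. Only Paragraph 6 remains in effect. Paragraph 3 is among the inoperative provisions, so the answer is no.

No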